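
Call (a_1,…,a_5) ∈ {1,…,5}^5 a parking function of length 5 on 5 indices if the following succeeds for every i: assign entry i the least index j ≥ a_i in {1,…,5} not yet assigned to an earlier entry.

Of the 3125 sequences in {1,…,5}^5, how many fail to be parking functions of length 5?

Count = 1·6^4 = 1 · 1296 = 1296 (Pollak)
One tuple (3,4,2,5,3) → sorted (2,3,3,4,5): b_1=2>1, not a PF.
5^5 − 1296 = 3125 − 1296 = 1829

1829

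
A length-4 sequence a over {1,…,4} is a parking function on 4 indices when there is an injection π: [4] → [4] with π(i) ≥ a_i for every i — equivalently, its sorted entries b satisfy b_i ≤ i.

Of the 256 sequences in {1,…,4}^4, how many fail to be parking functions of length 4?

131

|PF(4,4)| = (4+1−4)·(4+1)^{4−1} = 1 · 125 = 125 [KW]
Example (4,4,2,3) → sorted (2,3,4,4): b_1=2>1, not a PF.
So 256 − 125 = 131 fail.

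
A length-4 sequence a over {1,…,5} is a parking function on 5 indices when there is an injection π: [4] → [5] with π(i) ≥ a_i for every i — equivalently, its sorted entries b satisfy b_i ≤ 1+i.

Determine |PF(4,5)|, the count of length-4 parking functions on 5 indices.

#PF = (5+1−4)·(5+1)^{4−1} = 2 · 216 = 432 (Konheim–Weiss)
E.g. (4,1,1,1) → sorted (1,1,1,4): b_i ≤ 1+i ∀i, a PF.

432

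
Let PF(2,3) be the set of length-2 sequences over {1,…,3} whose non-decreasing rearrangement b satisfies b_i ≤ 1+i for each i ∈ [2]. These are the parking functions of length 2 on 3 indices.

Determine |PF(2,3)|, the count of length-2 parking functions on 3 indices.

8

|PF| = (4−2)·4^(2−1) = 2×4 = 8 (Pollak)
One tuple (1,3) → sorted (1,3): b_i ≤ 1+i ∀i, a PF.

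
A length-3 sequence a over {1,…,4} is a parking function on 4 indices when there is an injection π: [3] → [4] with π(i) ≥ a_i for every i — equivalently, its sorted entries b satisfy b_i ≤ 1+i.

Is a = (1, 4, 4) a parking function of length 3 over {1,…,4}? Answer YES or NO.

Rearranged: b = (1, 4, 4).
  b_1=1 ≤ 2
  b_2=4 > 3
  fails at i=2 ⇒ NO

NO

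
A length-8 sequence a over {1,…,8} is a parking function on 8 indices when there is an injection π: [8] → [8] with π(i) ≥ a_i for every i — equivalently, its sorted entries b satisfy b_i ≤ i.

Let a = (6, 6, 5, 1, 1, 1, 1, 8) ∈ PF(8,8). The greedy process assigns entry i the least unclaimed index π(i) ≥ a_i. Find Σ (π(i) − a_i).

7

Σπ = 8·9/2 = 36 (π permutes [8]); Σa = 6+6+5+1+1+1+1+8 = 29; disp = 36−29 = 7.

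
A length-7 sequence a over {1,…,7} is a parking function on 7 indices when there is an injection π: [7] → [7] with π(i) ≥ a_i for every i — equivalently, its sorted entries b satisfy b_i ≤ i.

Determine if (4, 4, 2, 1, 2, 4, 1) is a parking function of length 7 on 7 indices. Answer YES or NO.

Rearranged: b = (1, 1, 2, 2, 4, 4, 4).
  b_1=1 ≤ 1
  b_2=1 ≤ 2
  b_3=2 ≤ 3
  b_4=2 ≤ 4
  b_5=4 ≤ 5
  b_6=4 ≤ 6
  b_7=4 ≤ 7
All bounds hold ⇒ YES

YES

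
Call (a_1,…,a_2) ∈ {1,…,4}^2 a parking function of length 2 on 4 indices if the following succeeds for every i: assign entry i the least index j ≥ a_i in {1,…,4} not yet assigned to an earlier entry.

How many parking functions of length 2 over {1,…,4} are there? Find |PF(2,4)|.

#PF = (5−2)·5^(2−1) = 3·5 = 15 [KW]
Example (2,2) → sorted (2,2): b_i ≤ 2+i ∀i, a PF.

15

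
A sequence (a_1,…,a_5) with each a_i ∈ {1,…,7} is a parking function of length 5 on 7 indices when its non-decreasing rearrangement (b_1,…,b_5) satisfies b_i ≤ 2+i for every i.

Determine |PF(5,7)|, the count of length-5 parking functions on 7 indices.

|PF| = (7−5+1)·(7+1)^(5−1) = 3×4096 = 12288 (Pollak)
Example (3,2,5,6,4) → sorted (2,3,4,5,6): b_i ≤ 2+i ∀i, a PF.

12288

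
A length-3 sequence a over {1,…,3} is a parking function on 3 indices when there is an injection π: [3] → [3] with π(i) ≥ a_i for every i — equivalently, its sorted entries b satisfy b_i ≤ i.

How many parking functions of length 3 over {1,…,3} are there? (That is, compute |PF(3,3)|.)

#PF = (3−3+1)·(3+1)^(3−1) = 1·16 = 16 (Konheim–Weiss)
Check (1,3,1) → sorted (1,1,3): b_i ≤ i ∀i, a PF.

16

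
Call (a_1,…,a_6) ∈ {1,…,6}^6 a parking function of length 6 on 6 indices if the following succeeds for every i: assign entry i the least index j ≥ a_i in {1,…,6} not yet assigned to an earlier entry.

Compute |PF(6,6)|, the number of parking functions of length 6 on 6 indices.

16807

Count = (6−6+1)·(6+1)^(6−1) = 1×16807 = 16807
Example (4,4,2,2,5,1) → sorted (1,2,2,4,4,5): b_i ≤ i ∀i, a PF.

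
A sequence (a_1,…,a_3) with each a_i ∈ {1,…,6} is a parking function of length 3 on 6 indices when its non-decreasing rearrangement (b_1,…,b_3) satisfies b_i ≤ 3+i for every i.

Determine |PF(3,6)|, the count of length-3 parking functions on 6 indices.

196

|PF| = (6−3+1)·(6+1)^(3−1) = 4·49 = 196 (Konheim–Weiss)
Example (2,2,2) → sorted (2,2,2): b_i ≤ 3+i ∀i, a PF.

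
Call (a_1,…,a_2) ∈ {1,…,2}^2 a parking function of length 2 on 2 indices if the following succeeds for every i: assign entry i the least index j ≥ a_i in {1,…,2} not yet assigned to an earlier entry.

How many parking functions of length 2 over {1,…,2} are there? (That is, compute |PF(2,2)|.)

#PF = (3−2)·3^(2−1) = 1×3 = 3
E.g. (1,1) → sorted (1,1): b_i ≤ i ∀i, a PF.

3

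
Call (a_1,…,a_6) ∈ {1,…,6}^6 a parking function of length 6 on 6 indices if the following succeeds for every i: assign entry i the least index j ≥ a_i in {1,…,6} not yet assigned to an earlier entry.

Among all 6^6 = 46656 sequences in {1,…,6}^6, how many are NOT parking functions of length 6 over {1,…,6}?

29849

|PF(6,6)| = (7−6)·7^(6−1) = 1 · 16807 = 16807 [KW]
Example (6,6,4,4,1,5) → sorted (1,4,4,5,6,6): b_2=4>2, not a PF.
So 46656 − 16807 = 29849 fail.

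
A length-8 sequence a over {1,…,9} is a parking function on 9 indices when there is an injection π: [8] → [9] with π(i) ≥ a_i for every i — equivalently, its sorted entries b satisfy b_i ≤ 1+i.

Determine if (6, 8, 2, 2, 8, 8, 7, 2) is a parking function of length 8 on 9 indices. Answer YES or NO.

NO

Sorted: b = (2, 2, 2, 6, 7, 8, 8, 8).
  b_1=2 ≤ 2
  b_2=2 ≤ 3
  b_3=2 ≤ 4
  b_4=6 > 5
  fails at i=4 ⇒ NO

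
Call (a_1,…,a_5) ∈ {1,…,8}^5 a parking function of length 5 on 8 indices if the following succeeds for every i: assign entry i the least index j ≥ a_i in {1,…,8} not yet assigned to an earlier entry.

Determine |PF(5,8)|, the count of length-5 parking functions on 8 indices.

26244

|PF| = (9−5)·9^(5−1) = 4×6561 = 26244 (Konheim–Weiss)
Check (3,8,3,1,3) → sorted (1,3,3,3,8): b_i ≤ 3+i ∀i, a PF.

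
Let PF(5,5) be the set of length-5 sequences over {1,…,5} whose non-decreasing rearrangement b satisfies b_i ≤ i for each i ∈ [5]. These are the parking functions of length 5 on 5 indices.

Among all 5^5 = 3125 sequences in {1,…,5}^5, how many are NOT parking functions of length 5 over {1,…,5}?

|PF| = (5+1−5)·(5+1)^{5−1} = 1·1296 = 1296 (Konheim–Weiss)
E.g. (4,4,4,5,4) → sorted (4,4,4,4,5): b_1=4>1, not a PF.
5^5 − 1296 = 3125 − 1296 = 1829

1829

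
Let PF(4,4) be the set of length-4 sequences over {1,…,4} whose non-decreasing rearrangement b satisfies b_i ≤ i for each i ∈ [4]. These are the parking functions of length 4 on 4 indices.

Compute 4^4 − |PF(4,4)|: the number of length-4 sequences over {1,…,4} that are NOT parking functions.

131

#PF = (4−4+1)·(4+1)^(4−1) = 1 · 125 = 125
Check (3,4,3,4) → sorted (3,3,4,4): b_1=3>1, not a PF.
Total 256; non-PF = 256−125 = 131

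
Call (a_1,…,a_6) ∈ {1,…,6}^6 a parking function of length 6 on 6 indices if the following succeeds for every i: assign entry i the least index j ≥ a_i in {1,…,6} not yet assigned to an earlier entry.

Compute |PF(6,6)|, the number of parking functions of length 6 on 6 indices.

16807

|PF| = (6+1−6)·(6+1)^{6−1} = 1·16807 = 16807 (Pollak)
One tuple (1,6,1,1,4,2) → sorted (1,1,1,2,4,6): b_i ≤ i ∀i, a PF.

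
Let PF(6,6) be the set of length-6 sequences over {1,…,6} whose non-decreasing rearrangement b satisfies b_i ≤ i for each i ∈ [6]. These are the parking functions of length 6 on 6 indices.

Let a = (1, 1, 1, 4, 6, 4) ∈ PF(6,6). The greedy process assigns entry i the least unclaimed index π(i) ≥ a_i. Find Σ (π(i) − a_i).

4

Σπ = 6·7/2 = 21 (π permutes [6]); Σa = 1+1+1+4+6+4 = 17; disp = 21−17 = 4.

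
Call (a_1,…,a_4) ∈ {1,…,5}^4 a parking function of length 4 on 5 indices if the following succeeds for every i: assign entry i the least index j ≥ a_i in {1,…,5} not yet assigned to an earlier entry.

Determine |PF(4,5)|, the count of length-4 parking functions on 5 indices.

|PF(4,5)| = 2·6^3 = 2×216 = 432 (Pollak)
Check (1,4,3,5) → sorted (1,3,4,5): b_i ≤ 1+i ∀i, a PF.

432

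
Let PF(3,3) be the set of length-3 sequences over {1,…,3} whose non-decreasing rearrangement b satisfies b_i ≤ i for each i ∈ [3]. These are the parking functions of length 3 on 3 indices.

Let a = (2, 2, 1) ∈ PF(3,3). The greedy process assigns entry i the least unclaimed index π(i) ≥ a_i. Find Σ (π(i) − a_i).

1

Σπ(i) = 1+…+3 = 6; Σa = 2+2+1 = 5; disp = 6−5 = 1.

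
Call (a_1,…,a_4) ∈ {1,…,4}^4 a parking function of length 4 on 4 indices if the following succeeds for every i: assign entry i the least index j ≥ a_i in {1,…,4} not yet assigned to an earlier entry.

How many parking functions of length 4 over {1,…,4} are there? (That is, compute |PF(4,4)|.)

|PF(4,4)| = (4+1−4)·(4+1)^{4−1} = 1·125 = 125 [KW]
One tuple (2,4,1,3) → sorted (1,2,3,4): b_i ≤ i ∀i, a PF.

125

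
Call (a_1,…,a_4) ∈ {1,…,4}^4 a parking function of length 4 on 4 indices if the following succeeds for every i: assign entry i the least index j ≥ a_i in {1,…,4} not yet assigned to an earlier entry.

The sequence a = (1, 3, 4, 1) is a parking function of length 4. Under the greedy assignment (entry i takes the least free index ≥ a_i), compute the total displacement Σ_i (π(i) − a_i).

1

Σπ(i) = 1+…+4 = 10; Σa = 1+3+4+1 = 9; disp = 10−9 = 1.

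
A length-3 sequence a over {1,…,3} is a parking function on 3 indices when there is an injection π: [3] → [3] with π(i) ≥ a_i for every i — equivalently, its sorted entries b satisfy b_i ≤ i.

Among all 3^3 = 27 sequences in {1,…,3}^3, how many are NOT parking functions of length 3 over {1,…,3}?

11

Count = (4−3)·4^(3−1) = 1·16 = 16 (Konheim–Weiss)
E.g. (3,2,3) → sorted (2,3,3): b_1=2>1, not a PF.
3^3 − 16 = 27 − 16 = 11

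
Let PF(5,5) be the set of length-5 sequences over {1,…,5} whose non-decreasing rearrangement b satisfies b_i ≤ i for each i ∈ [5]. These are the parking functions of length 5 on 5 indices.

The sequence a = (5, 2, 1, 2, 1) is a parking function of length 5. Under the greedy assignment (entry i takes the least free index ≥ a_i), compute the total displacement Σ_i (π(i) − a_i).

Σπ = 15 ({1..5} each once); Σa = 5+2+1+2+1 = 11; disp = 15−11 = 4.

4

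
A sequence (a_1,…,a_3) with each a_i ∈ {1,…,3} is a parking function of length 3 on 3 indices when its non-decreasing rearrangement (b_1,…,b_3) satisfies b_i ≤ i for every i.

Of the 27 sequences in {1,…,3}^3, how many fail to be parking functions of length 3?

11

|PF| = (3+1−3)·(3+1)^{3−1} = 1 · 16 = 16
Example (2,2,3) → sorted (2,2,3): b_1=2>1, not a PF.
Total 27; non-PF = 27−16 = 11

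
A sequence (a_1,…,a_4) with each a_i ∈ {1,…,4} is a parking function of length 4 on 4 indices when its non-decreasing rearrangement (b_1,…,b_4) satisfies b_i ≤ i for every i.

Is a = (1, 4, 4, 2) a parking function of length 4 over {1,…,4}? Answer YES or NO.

Sorted: b = (1, 2, 4, 4).
  b_1=1 ≤ 1
  b_2=2 ≤ 2
  b_3=4 > 3
  fails at i=3 ⇒ NO

NO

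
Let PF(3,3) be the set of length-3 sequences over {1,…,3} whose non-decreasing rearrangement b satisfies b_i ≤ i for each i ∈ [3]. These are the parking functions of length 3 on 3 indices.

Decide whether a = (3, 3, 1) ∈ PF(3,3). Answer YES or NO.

Order a: b = (1, 3, 3).
  b_1=1 ≤ 1
  b_2=3 > 2
  fails at i=2 ⇒ NO

NO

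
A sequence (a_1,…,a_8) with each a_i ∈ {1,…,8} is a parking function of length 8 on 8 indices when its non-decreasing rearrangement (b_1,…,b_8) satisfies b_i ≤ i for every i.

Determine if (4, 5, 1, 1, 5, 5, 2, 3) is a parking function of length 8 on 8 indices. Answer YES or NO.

Rearranged: b = (1, 1, 2, 3, 4, 5, 5, 5).
  b_1=1 ≤ 1
  b_2=1 ≤ 2
  b_3=2 ≤ 3
  b_4=3 ≤ 4
  b_5=4 ≤ 5
  b_6=5 ≤ 6
  b_7=5 ≤ 7
  b_8=5 ≤ 8
All bounds hold ⇒ YES

YES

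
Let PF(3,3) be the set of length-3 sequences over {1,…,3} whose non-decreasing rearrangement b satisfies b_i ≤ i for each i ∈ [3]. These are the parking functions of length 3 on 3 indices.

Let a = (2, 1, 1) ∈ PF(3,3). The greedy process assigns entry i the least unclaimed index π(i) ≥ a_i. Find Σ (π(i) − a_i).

2

Σπ = 6 ({1..3} each once); Σa = 2+1+1 = 4; disp = 6−4 = 2.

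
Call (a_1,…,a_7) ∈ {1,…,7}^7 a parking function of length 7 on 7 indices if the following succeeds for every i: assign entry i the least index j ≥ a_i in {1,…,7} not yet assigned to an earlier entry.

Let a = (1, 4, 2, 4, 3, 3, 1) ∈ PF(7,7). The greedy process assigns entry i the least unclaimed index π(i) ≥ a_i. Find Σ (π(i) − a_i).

Σπ(i) = 1+…+7 = 28; Σa = 1+4+2+4+3+3+1 = 18; disp = 28−18 = 10.

10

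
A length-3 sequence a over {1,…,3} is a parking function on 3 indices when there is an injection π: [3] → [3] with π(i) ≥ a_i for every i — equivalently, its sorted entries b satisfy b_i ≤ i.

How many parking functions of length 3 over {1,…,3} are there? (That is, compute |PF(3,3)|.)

16

Count = (3+1−3)·(3+1)^{3−1} = 1×16 = 16 [KW]
One tuple (2,2,1) → sorted (1,2,2): b_i ≤ i ∀i, a PF.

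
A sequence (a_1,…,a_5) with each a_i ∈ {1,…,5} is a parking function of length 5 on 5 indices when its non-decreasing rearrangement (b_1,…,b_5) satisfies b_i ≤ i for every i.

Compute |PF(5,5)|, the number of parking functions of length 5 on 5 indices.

1296

Count = (6−5)·6^(5−1) = 1 · 1296 = 1296 (Pollak)
Example (4,2,2,2,1) → sorted (1,2,2,2,4): b_i ≤ i ∀i, a PF.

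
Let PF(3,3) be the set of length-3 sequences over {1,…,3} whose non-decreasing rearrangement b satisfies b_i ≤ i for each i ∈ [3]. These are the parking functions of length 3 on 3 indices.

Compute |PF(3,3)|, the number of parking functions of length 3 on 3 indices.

|PF| = (4−3)·4^(3−1) = 1·16 = 16
Example (2,3,1) → sorted (1,2,3): b_i ≤ i ∀i, a PF.

16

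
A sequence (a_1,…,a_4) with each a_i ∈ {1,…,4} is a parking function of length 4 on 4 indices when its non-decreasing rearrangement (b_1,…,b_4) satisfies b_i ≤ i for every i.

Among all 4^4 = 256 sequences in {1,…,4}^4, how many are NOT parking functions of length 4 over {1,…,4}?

131

#PF = 1·5^3 = 1 · 125 = 125 (Pollak)
One tuple (2,4,3,4) → sorted (2,3,4,4): b_1=2>1, not a PF.
Total 256; non-PF = 256−125 = 131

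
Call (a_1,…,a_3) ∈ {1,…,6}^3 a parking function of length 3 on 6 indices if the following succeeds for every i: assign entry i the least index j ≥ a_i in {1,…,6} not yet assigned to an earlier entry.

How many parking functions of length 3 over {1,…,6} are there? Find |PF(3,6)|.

196

|PF(3,6)| = (7−3)·7^(3−1) = 4 · 49 = 196 (Pollak)
Check (6,3,2) → sorted (2,3,6): b_i ≤ 3+i ∀i, a PF.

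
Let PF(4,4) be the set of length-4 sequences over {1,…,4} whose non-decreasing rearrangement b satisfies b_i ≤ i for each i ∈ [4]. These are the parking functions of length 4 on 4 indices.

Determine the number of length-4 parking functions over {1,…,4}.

#PF = (5−4)·5^(4−1) = 1×125 = 125 (Pollak)
Check (2,1,4,1) → sorted (1,1,2,4): b_i ≤ i ∀i, a PF.

125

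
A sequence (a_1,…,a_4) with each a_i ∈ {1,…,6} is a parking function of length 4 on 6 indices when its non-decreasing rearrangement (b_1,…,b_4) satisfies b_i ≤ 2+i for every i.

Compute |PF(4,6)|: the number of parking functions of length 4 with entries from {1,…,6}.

|PF(4,6)| = (6−4+1)·(6+1)^(4−1) = 3 · 343 = 1029 (Pollak)
Check (4,2,2,5) → sorted (2,2,4,5): b_i ≤ 2+i ∀i, a PF.

1029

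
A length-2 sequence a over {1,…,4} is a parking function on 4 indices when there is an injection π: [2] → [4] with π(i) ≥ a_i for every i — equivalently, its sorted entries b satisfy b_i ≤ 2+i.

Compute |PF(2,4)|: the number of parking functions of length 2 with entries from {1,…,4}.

15

|PF(2,4)| = (4−2+1)·(4+1)^(2−1) = 3×5 = 15
Example (1,1) → sorted (1,1): b_i ≤ 2+i ∀i, a PF.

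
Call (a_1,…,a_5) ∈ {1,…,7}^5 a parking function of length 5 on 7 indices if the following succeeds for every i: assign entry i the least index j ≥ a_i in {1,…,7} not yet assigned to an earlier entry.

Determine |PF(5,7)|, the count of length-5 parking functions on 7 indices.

|PF| = 3·8^4 = 3×4096 = 12288 (Pollak)
Check (4,7,1,3,1) → sorted (1,1,3,4,7): b_i ≤ 2+i ∀i, a PF.

12288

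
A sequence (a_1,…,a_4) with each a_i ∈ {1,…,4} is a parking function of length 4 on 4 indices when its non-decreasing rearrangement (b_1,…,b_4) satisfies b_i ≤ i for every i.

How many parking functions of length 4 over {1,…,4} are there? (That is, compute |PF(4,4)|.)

|PF| = (5−4)·5^(4−1) = 1 · 125 = 125 (Konheim–Weiss)
Check (1,1,4,1) → sorted (1,1,1,4): b_i ≤ i ∀i, a PF.

125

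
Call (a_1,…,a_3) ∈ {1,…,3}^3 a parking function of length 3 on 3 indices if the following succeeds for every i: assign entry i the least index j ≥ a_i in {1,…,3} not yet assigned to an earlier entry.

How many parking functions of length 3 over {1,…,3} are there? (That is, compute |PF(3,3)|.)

16

|PF(3,3)| = (3−3+1)·(3+1)^(3−1) = 1·16 = 16 (Pollak)
E.g. (1,3,2) → sorted (1,2,3): b_i ≤ i ∀i, a PF.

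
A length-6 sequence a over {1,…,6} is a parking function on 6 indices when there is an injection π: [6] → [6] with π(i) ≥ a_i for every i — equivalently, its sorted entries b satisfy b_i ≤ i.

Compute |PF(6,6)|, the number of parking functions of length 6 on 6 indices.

#PF = (6−6+1)·(6+1)^(6−1) = 1 · 16807 = 16807 (Pollak)
E.g. (2,5,2,3,1,2) → sorted (1,2,2,2,3,5): b_i ≤ i ∀i, a PF.

16807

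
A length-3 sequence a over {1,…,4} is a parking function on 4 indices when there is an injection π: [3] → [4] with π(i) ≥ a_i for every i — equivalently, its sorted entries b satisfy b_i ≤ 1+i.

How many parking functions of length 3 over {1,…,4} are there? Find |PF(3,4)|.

|PF(3,4)| = (4+1−3)·(4+1)^{3−1} = 2·25 = 50 (Konheim–Weiss)
Check (3,1,1) → sorted (1,1,3): b_i ≤ 1+i ∀i, a PF.

50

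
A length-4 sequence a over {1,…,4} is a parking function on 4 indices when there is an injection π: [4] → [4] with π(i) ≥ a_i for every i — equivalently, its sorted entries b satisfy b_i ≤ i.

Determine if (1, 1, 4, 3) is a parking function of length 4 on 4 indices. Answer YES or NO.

YES

Rearranged: b = (1, 1, 3, 4).
  b_1=1 ≤ 1
  b_2=1 ≤ 2
  b_3=3 ≤ 3
  b_4=4 ≤ 4
All bounds hold ⇒ YES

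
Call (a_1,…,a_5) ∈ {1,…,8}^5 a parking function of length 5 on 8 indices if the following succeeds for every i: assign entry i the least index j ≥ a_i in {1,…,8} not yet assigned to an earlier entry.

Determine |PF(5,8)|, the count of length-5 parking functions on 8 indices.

26244

Count = (8−5+1)·(8+1)^(5−1) = 4×6561 = 26244
Example (6,8,7,4,4) → sorted (4,4,6,7,8): b_i ≤ 3+i ∀i, a PF.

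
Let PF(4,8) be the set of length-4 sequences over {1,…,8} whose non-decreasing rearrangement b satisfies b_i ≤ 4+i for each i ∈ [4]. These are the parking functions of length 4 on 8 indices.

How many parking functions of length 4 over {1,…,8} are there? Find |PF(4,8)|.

3645

|PF| = (9−4)·9^(4−1) = 5×729 = 3645 [KW]
E.g. (1,6,1,5) → sorted (1,1,5,6): b_i ≤ 4+i ∀i, a PF.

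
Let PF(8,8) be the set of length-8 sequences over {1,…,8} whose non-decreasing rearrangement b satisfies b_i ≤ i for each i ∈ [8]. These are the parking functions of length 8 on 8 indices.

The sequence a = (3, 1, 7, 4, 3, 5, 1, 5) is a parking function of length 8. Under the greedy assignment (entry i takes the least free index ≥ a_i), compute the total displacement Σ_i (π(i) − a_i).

7

Σπ = 8·9/2 = 36 (π permutes [8]); Σa = 3+1+7+4+3+5+1+5 = 29; disp = 36−29 = 7.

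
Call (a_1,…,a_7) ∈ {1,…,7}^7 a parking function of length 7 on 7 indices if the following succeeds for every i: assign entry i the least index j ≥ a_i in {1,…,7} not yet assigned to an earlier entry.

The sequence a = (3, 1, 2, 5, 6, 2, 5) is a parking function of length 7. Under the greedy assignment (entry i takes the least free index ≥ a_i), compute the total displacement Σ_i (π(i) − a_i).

4

Σπ = 7·8/2 = 28 (π permutes [7]); Σa = 3+1+2+5+6+2+5 = 24; disp = 28−24 = 4.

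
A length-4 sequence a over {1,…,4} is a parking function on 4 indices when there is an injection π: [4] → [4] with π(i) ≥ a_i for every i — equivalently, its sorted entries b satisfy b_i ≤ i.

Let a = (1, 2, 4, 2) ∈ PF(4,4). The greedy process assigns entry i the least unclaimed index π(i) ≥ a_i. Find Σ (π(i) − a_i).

Σπ(i) = 1+…+4 = 10; Σa = 1+2+4+2 = 9; disp = 10−9 = 1.

1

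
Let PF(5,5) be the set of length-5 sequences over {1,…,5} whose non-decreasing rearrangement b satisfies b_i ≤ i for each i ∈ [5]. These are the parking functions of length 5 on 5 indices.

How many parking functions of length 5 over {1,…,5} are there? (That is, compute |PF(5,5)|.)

1296

|PF(5,5)| = 1·6^4 = 1×1296 = 1296 [KW]
One tuple (1,5,2,4,2) → sorted (1,2,2,4,5): b_i ≤ i ∀i, a PF.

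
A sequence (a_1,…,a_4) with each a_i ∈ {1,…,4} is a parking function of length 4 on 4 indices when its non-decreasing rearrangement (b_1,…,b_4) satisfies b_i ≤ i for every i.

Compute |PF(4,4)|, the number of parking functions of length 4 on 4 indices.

125

|PF(4,4)| = (5−4)·5^(4−1) = 1×125 = 125 (Konheim–Weiss)
Check (4,1,3,2) → sorted (1,2,3,4): b_i ≤ i ∀i, a PF.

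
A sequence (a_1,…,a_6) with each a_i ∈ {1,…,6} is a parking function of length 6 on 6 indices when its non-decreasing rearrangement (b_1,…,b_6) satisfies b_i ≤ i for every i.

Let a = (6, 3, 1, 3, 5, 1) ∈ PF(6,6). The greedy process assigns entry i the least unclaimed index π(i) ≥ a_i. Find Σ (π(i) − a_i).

Σπ(i) = 1+…+6 = 21; Σa = 6+3+1+3+5+1 = 19; disp = 21−19 = 2.

2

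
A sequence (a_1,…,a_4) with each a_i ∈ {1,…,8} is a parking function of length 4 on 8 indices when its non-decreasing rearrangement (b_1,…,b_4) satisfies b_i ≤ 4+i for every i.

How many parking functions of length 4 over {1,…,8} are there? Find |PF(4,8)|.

|PF| = 5·9^3 = 5·729 = 3645
E.g. (5,1,8,6) → sorted (1,5,6,8): b_i ≤ 4+i ∀i, a PF.

3645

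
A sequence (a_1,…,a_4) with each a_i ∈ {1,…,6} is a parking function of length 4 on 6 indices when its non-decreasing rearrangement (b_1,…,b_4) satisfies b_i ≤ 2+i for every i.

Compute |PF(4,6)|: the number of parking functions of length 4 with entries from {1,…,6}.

1029

Count = (7−4)·7^(4−1) = 3·343 = 1029 (Konheim–Weiss)
Example (3,4,6,2) → sorted (2,3,4,6): b_i ≤ 2+i ∀i, a PF.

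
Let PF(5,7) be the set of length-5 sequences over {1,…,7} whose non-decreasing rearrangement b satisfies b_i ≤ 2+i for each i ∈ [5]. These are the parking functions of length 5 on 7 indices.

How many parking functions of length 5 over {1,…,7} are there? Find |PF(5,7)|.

12288

Count = (7+1−5)·(7+1)^{5−1} = 3×4096 = 12288 (Pollak)
Example (6,1,3,1,6) → sorted (1,1,3,6,6): b_i ≤ 2+i ∀i, a PF.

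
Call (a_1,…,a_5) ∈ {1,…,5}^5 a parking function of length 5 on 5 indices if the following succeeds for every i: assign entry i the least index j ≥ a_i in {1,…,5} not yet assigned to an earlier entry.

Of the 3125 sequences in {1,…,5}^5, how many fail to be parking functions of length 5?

#PF = (5+1−5)·(5+1)^{5−1} = 1 · 1296 = 1296 [KW]
E.g. (4,1,4,5,5) → sorted (1,4,4,5,5): b_2=4>2, not a PF.
5^5 − 1296 = 3125 − 1296 = 1829

1829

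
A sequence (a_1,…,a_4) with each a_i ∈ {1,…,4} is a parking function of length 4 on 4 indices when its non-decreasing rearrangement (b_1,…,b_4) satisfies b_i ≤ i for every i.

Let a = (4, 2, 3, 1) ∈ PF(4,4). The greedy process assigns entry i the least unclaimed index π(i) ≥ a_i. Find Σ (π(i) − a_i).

Σπ(i) = 1+…+4 = 10; Σa = 4+2+3+1 = 10; disp = 10−10 = 0.

0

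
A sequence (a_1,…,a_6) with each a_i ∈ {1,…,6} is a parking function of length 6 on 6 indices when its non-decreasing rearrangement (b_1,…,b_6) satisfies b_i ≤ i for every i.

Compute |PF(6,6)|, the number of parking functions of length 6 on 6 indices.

#PF = (6+1−6)·(6+1)^{6−1} = 1·16807 = 16807
E.g. (3,1,1,2,4,1) → sorted (1,1,1,2,3,4): b_i ≤ i ∀i, a PF.

16807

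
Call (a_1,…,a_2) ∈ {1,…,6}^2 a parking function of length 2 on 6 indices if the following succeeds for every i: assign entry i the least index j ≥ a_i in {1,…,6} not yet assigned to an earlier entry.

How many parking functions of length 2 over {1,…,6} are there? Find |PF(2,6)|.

35

Count = (6+1−2)·(6+1)^{2−1} = 5 · 7 = 35 [KW]
Example (6,4) → sorted (4,6): b_i ≤ 4+i ∀i, a PF.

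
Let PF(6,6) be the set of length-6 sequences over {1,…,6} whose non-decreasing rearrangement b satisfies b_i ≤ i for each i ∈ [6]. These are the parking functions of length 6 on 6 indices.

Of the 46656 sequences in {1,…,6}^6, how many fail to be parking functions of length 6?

29849

Count = 1·7^5 = 1×16807 = 16807 (Konheim–Weiss)
Check (2,6,6,6,3,4) → sorted (2,3,4,6,6,6): b_1=2>1, not a PF.
6^6 − 16807 = 46656 − 16807 = 29849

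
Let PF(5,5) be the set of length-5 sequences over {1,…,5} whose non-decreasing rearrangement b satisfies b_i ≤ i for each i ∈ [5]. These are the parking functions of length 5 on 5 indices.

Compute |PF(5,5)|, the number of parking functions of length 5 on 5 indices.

#PF = (5−5+1)·(5+1)^(5−1) = 1·1296 = 1296
Example (3,2,2,4,1) → sorted (1,2,2,3,4): b_i ≤ i ∀i, a PF.

1296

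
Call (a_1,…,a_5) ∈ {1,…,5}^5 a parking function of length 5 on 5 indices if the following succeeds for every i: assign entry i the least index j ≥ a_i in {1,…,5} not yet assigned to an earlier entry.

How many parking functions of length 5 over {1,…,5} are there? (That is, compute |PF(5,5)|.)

Count = (5+1−5)·(5+1)^{5−1} = 1 · 1296 = 1296 [KW]
Check (3,2,2,1,1) → sorted (1,1,2,2,3): b_i ≤ i ∀i, a PF.

1296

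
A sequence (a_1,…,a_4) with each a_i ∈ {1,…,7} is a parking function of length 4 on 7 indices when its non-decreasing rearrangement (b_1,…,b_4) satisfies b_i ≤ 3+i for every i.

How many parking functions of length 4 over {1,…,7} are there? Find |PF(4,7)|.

Count = (7−4+1)·(7+1)^(4−1) = 4×512 = 2048
Check (4,1,5,4) → sorted (1,4,4,5): b_i ≤ 3+i ∀i, a PF.

2048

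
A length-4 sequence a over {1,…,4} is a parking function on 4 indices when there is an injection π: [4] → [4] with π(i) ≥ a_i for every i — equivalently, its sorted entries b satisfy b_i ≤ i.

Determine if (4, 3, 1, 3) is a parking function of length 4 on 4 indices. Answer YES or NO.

NO

Rearranged: b = (1, 3, 3, 4).
  b_1=1 ≤ 1
  b_2=3 > 2
  fails at i=2 ⇒ NO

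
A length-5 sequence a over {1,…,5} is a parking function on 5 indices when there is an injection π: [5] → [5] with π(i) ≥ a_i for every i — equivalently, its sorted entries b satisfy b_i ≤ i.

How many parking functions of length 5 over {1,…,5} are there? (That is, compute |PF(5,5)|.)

1296

Count = (5−5+1)·(5+1)^(5−1) = 1·1296 = 1296 (Konheim–Weiss)
E.g. (5,2,4,2,1) → sorted (1,2,2,4,5): b_i ≤ i ∀i, a PF.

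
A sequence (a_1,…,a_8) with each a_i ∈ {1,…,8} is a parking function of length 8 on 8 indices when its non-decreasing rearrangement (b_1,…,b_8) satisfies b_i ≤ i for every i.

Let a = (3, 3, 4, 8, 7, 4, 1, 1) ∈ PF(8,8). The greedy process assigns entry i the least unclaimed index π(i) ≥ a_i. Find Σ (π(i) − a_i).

Σπ(i) = 1+…+8 = 36; Σa = 3+3+4+8+7+4+1+1 = 31; disp = 36−31 = 5.

5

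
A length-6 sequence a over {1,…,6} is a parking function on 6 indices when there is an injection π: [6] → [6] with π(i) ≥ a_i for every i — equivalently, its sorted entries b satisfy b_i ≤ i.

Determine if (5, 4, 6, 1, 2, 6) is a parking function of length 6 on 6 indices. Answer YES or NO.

NO

Order a: b = (1, 2, 4, 5, 6, 6).
  b_1=1 ≤ 1
  b_2=2 ≤ 2
  b_3=4 > 3
  fails at i=3 ⇒ NO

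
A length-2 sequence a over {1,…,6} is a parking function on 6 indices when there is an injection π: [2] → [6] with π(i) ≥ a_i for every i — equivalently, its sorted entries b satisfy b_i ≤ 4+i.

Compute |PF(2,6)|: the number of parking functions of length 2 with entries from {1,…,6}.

35

|PF(2,6)| = (7−2)·7^(2−1) = 5·7 = 35
E.g. (2,2) → sorted (2,2): b_i ≤ 4+i ∀i, a PF.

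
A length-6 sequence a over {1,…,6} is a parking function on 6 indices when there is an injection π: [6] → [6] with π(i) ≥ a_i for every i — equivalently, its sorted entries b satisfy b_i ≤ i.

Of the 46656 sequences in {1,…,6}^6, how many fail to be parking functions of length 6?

Count = (6−6+1)·(6+1)^(6−1) = 1×16807 = 16807 [KW]
Check (6,2,6,2,3,4) → sorted (2,2,3,4,6,6): b_1=2>1, not a PF.
6^6 − 16807 = 46656 − 16807 = 29849

29849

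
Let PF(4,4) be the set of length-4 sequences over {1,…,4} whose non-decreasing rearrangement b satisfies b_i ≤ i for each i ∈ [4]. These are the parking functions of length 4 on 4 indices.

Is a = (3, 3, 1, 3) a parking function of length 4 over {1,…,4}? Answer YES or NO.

Sorted: b = (1, 3, 3, 3).
  b_1=1 ≤ 1
  b_2=3 > 2
  fails at i=2 ⇒ NO

NO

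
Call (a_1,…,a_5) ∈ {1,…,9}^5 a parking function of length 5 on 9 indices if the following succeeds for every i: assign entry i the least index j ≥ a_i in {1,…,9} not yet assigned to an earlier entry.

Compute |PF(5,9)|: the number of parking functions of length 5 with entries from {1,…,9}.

50000

|PF| = (10−5)·10^(5−1) = 5 · 10000 = 50000 [KW]
Example (1,7,3,1,5) → sorted (1,1,3,5,7): b_i ≤ 4+i ∀i, a PF.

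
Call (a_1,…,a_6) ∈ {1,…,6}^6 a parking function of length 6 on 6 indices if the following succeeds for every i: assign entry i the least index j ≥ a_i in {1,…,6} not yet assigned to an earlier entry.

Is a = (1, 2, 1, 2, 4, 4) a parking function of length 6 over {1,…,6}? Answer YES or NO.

YES

Sorted: b = (1, 1, 2, 2, 4, 4).
  b_1=1 ≤ 1
  b_2=1 ≤ 2
  b_3=2 ≤ 3
  b_4=2 ≤ 4
  b_5=4 ≤ 5
  b_6=4 ≤ 6
All bounds hold ⇒ YES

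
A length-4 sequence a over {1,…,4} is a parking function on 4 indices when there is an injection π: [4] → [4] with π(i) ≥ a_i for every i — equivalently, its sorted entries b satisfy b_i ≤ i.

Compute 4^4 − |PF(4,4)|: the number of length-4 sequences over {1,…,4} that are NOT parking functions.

|PF(4,4)| = (5−4)·5^(4−1) = 1·125 = 125
E.g. (4,4,3,4) → sorted (3,4,4,4): b_1=3>1, not a PF.
So 256 − 125 = 131 fail.

131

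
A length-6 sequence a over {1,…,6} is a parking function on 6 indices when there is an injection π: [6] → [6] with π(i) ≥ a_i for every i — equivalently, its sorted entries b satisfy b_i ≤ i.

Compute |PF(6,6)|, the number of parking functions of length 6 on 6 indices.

16807

Count = (6+1−6)·(6+1)^{6−1} = 1×16807 = 16807
One tuple (2,3,1,5,3,1) → sorted (1,1,2,3,3,5): b_i ≤ i ∀i, a PF.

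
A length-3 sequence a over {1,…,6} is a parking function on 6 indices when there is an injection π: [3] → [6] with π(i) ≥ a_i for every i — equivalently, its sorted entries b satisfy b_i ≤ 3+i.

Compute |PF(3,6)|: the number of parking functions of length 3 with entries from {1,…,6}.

|PF(3,6)| = (6+1−3)·(6+1)^{3−1} = 4·49 = 196
E.g. (4,5,1) → sorted (1,4,5): b_i ≤ 3+i ∀i, a PF.

196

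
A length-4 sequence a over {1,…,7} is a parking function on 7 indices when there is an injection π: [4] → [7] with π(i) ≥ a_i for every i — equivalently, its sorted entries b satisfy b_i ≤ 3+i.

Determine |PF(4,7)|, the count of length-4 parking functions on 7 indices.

2048

Count = 4·8^3 = 4 · 512 = 2048 (Pollak)
E.g. (1,1,6,1) → sorted (1,1,1,6): b_i ≤ 3+i ∀i, a PF.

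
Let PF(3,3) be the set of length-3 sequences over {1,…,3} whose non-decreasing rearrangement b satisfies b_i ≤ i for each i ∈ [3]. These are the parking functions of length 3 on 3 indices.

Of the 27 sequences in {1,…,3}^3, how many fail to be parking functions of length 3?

11

#PF = (4−3)·4^(3−1) = 1 · 16 = 16
E.g. (3,3,2) → sorted (2,3,3): b_1=2>1, not a PF.
Total 27; non-PF = 27−16 = 11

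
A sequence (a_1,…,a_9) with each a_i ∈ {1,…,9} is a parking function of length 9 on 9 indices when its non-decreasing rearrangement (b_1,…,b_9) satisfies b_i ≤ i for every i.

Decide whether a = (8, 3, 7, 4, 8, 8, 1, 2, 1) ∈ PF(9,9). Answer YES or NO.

NO

Sorted: b = (1, 1, 2, 3, 4, 7, 8, 8, 8).
  b_1=1 ≤ 1
  b_2=1 ≤ 2
  b_3=2 ≤ 3
  b_4=3 ≤ 4
  b_5=4 ≤ 5
  b_6=7 > 6
  fails at i=6 ⇒ NO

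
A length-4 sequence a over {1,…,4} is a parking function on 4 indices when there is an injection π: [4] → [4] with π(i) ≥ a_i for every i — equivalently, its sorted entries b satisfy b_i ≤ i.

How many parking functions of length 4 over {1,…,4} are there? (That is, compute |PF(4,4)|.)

125

Count = 1·5^3 = 1·125 = 125 (Konheim–Weiss)
Check (3,2,2,1) → sorted (1,2,2,3): b_i ≤ i ∀i, a PF.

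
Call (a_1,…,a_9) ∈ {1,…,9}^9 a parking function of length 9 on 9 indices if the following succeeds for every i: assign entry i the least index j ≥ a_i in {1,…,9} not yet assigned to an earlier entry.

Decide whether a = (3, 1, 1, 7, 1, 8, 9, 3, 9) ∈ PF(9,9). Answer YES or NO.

Sorted: b = (1, 1, 1, 3, 3, 7, 8, 9, 9).
  b_1=1 ≤ 1
  b_2=1 ≤ 2
  b_3=1 ≤ 3
  b_4=3 ≤ 4
  b_5=3 ≤ 5
  b_6=7 > 6
  fails at i=6 ⇒ NO

NO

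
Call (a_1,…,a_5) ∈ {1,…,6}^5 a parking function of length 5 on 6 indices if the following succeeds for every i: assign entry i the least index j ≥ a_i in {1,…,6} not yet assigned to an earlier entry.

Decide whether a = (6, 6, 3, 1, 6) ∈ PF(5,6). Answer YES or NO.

NO

Rearranged: b = (1, 3, 6, 6, 6).
  b_1=1 ≤ 2
  b_2=3 ≤ 3
  b_3=6 > 4
  fails at i=3 ⇒ NO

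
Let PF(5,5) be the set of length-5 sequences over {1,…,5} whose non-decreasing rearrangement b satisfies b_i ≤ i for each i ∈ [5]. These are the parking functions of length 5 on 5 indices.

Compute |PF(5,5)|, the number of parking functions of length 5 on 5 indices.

#PF = (5−5+1)·(5+1)^(5−1) = 1·1296 = 1296 [KW]
One tuple (2,1,5,2,1) → sorted (1,1,2,2,5): b_i ≤ i ∀i, a PF.

1296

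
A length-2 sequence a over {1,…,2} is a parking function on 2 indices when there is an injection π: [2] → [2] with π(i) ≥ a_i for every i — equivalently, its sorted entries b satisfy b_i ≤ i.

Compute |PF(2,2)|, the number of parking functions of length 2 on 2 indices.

|PF| = (3−2)·3^(2−1) = 1 · 3 = 3 (Konheim–Weiss)
Check (2,1) → sorted (1,2): b_i ≤ i ∀i, a PF.

3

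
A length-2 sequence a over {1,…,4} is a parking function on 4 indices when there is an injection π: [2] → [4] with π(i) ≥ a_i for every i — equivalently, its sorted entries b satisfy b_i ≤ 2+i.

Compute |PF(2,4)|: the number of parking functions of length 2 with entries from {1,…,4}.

#PF = (4−2+1)·(4+1)^(2−1) = 3 · 5 = 15 [KW]
Check (4,3) → sorted (3,4): b_i ≤ 2+i ∀i, a PF.

15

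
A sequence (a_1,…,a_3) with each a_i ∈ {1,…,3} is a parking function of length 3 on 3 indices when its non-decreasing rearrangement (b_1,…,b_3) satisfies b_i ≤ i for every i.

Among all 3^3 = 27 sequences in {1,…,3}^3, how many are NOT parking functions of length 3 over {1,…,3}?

|PF(3,3)| = 1·4^2 = 1·16 = 16 [KW]
Check (3,3,2) → sorted (2,3,3): b_1=2>1, not a PF.
3^3 − 16 = 27 − 16 = 11

11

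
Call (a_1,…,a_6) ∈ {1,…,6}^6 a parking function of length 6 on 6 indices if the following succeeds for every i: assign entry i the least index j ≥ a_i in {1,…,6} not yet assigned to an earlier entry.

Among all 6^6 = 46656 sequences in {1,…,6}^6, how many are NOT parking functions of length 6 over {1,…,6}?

29849

Count = (6−6+1)·(6+1)^(6−1) = 1×16807 = 16807 (Pollak)
Check (6,4,6,2,6,6) → sorted (2,4,6,6,6,6): b_1=2>1, not a PF.
So 46656 − 16807 = 29849 fail.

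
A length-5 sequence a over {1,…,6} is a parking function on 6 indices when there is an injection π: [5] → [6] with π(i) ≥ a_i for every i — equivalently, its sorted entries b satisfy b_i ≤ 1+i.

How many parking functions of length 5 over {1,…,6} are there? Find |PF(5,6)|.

#PF = (6−5+1)·(6+1)^(5−1) = 2·2401 = 4802 (Pollak)
Example (4,2,3,4,5) → sorted (2,3,4,4,5): b_i ≤ 1+i ∀i, a PF.

4802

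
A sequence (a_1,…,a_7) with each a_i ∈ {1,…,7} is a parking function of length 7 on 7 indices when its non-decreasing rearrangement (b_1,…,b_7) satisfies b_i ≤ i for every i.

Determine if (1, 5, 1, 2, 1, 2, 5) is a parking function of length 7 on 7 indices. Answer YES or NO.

YES

Rearranged: b = (1, 1, 1, 2, 2, 5, 5).
  b_1=1 ≤ 1
  b_2=1 ≤ 2
  b_3=1 ≤ 3
  b_4=2 ≤ 4
  b_5=2 ≤ 5
  b_6=5 ≤ 6
  b_7=5 ≤ 7
All bounds hold ⇒ YES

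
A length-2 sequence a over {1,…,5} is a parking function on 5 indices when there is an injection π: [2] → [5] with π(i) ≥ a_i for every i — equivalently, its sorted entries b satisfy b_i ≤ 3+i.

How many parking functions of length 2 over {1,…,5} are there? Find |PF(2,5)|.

24

|PF(2,5)| = 4·6^1 = 4 · 6 = 24 (Konheim–Weiss)
Example (1,5) → sorted (1,5): b_i ≤ 3+i ∀i, a PF.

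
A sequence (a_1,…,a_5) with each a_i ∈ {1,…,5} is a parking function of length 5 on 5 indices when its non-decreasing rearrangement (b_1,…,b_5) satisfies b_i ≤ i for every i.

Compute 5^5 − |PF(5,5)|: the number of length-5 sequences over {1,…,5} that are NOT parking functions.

1829

|PF(5,5)| = 1·6^4 = 1·1296 = 1296 (Konheim–Weiss)
E.g. (4,2,3,5,5) → sorted (2,3,4,5,5): b_1=2>1, not a PF.
So 3125 − 1296 = 1829 fail.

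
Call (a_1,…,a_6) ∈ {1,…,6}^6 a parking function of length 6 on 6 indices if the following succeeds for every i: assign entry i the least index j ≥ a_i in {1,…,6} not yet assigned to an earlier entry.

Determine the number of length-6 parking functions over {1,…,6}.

16807

Count = (7−6)·7^(6−1) = 1×16807 = 16807 (Konheim–Weiss)
One tuple (2,2,4,1,4,2) → sorted (1,2,2,2,4,4): b_i ≤ i ∀i, a PF.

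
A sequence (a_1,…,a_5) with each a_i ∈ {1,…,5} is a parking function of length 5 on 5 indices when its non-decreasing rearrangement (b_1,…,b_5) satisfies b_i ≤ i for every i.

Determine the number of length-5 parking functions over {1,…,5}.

#PF = (6−5)·6^(5−1) = 1·1296 = 1296
Example (2,3,3,1,4) → sorted (1,2,3,3,4): b_i ≤ i ∀i, a PF.

1296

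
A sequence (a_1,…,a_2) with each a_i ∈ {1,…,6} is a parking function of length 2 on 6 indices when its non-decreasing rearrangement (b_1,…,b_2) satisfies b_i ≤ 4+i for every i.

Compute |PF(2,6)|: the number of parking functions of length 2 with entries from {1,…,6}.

Count = 5·7^1 = 5·7 = 35 (Pollak)
One tuple (1,1) → sorted (1,1): b_i ≤ 4+i ∀i, a PF.

35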